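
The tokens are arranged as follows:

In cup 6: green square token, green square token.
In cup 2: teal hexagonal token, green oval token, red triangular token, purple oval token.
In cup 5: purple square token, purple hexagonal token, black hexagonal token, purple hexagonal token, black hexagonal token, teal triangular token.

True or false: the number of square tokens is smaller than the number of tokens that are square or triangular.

square tokens: 3.
tokens that are square or triangular: 5.
The claim requires 3 < 5, which holds.

True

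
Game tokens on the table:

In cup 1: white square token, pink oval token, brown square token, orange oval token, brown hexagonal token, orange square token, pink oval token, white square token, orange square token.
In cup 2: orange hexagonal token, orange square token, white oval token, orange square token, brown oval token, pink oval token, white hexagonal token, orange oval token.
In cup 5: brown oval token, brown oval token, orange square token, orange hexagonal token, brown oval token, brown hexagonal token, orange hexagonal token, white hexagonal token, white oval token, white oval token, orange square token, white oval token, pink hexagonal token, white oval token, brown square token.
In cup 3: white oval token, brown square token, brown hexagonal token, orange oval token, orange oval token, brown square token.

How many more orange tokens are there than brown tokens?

2

orange tokens: 13.
brown tokens: 11.
13 − 11 = 2.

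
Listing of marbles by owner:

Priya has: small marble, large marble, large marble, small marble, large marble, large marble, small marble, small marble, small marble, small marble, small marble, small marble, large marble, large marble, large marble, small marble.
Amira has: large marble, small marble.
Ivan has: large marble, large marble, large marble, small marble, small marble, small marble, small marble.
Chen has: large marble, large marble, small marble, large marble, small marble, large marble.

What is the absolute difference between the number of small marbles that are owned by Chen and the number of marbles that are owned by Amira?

small marbles owned by Chen: 2. marbles owned by Amira: 2.
|2 − 2| = 2 − 2 = 0.

0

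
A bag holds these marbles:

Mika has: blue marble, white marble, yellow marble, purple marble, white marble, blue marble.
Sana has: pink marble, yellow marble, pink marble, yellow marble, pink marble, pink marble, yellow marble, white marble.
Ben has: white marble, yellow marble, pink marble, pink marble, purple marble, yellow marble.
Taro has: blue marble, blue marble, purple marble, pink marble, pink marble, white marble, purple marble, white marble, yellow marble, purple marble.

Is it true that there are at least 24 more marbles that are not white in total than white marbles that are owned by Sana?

False

There are 24 marbles that are not white.
Count of white marbles owned by Sana: 1.
The claim requires 24 − 1 = 23 ≥ 24, which does not hold.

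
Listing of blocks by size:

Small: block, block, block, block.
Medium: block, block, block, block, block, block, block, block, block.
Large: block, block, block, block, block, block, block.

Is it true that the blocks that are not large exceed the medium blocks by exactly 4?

True

There are 13 blocks that are not large.
There are 9 medium blocks.
The claim requires 13 − 9 (= 4) to equal 4, which holds.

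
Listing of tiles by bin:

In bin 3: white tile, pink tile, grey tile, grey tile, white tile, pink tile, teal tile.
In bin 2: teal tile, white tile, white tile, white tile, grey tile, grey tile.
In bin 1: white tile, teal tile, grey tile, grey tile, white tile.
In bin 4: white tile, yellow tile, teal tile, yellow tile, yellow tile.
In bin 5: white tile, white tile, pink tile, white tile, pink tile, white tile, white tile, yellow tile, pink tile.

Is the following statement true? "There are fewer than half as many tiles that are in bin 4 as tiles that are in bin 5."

False

tiles in bin 4: 5.
tiles in bin 5: 9.
The claim requires 2 × 5 = 10 < 9, which does not hold.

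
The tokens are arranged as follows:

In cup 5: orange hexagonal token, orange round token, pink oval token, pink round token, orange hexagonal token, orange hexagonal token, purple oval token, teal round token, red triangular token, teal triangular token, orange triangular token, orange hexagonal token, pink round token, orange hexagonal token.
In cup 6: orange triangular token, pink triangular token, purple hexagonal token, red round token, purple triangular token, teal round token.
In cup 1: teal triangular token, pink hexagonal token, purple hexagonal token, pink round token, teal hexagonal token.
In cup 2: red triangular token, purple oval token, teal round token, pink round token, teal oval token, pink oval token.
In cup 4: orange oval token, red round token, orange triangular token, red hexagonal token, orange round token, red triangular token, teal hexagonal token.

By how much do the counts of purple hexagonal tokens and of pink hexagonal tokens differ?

purple hexagonal tokens: 2. pink hexagonal tokens: 1.
|2 − 1| = 2 − 1 = 1.

1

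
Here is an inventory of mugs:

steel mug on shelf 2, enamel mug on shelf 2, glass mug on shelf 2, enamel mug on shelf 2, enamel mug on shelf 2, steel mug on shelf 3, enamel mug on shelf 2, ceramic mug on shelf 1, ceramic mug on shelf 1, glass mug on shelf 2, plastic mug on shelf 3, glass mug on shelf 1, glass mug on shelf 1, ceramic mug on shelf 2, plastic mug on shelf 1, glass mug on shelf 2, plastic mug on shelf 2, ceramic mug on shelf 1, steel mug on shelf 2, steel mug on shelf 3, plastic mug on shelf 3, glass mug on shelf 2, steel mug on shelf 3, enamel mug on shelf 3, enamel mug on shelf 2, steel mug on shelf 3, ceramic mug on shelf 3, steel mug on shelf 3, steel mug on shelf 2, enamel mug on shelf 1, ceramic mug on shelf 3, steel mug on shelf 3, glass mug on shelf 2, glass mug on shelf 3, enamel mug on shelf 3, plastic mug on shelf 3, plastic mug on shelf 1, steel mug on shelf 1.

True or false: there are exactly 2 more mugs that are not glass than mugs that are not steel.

True

There are 30 mugs that are not glass.
There are 28 mugs that are not steel.
The claim requires 30 − 28 (= 2) to equal 2, which holds.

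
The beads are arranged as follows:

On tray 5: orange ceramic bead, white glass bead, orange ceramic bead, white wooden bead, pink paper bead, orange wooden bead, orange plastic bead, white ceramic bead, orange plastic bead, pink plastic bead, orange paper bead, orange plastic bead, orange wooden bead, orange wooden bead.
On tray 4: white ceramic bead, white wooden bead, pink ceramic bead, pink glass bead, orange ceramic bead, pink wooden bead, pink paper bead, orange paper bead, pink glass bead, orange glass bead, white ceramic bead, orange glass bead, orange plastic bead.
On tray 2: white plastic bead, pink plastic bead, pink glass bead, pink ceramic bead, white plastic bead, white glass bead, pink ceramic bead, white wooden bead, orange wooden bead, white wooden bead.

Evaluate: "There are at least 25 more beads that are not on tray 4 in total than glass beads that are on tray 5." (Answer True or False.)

False

|beads that are not on tray 4| = 24.
|glass beads on tray 5| = 1.
The claim requires 24 − 1 = 23 ≥ 25, which does not hold.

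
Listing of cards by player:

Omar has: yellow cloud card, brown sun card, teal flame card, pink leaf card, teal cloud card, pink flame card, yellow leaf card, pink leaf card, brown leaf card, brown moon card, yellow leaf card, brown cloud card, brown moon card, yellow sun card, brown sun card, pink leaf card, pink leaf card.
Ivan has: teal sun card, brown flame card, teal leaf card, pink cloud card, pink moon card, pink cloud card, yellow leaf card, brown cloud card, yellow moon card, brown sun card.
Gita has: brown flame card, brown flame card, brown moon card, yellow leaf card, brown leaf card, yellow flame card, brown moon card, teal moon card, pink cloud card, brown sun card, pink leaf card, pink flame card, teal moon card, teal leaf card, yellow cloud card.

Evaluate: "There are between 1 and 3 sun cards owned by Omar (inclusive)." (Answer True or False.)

sun cards owned by Omar: 3.
The claim requires 1 ≤ 3 ≤ 3, which holds.

True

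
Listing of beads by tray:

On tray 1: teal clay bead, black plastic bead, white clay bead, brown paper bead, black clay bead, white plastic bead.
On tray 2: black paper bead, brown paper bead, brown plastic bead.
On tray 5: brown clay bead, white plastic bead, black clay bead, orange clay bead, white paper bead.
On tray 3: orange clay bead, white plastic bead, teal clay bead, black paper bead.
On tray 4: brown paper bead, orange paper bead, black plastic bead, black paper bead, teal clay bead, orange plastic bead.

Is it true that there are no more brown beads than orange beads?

False

|brown beads| = 5.
|orange beads| = 4.
The claim requires 5 ≤ 4, which does not hold.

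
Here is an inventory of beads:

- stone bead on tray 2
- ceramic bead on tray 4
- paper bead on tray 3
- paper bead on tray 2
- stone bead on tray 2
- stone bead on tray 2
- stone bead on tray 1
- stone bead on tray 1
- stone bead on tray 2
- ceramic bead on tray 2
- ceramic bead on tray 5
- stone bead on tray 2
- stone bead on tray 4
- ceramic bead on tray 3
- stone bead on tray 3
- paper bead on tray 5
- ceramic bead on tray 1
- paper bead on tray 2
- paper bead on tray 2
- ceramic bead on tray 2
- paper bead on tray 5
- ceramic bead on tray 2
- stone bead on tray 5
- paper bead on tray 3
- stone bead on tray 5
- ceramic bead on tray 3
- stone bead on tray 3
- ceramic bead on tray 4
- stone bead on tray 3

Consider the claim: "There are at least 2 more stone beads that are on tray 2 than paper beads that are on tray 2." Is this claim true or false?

stone beads on tray 2: 5.
paper beads on tray 2: 3.
The claim requires 5 − 3 = 2 ≥ 2, which holds.

True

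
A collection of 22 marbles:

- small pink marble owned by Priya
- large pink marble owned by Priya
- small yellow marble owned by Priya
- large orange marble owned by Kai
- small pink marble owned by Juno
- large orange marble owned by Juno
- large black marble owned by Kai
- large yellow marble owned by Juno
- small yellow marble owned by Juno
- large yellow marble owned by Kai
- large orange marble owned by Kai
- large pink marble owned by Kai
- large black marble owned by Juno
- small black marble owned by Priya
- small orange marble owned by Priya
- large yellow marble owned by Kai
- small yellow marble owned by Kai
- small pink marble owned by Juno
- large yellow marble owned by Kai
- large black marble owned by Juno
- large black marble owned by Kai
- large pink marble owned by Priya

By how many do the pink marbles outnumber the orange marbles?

pink marbles: 6.
orange marbles: 4.
6 − 4 = 2.

2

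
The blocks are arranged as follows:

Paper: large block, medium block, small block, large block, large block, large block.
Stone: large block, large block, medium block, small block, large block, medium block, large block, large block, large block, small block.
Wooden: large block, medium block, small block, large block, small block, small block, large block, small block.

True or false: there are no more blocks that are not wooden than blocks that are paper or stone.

True

|blocks that are not wooden| = 16.
|blocks that are paper or stone| = 16.
The claim requires 16 ≤ 16, which holds.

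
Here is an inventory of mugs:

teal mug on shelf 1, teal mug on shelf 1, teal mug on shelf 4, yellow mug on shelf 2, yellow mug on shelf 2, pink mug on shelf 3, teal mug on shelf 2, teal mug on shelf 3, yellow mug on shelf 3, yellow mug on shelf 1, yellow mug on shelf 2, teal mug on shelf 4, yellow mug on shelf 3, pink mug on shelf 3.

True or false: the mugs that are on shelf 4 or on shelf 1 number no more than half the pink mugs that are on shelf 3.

There are 5 mugs on shelf 4 or on shelf 1.
There are 2 pink mugs on shelf 3.
The claim requires 2 × 5 = 10 ≤ 2, which does not hold.

False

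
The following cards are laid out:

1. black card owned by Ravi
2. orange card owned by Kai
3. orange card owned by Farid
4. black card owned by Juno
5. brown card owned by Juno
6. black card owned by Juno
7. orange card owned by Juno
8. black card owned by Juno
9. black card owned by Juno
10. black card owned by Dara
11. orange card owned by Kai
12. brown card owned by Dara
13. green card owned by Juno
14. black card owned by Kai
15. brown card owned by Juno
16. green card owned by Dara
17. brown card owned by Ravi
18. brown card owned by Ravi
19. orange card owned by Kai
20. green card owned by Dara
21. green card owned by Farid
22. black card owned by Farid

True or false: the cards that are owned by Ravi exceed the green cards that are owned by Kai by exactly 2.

Count of cards owned by Ravi: 3.
Count of green cards owned by Kai: 0.
The claim requires 3 − 0 (= 3) to equal 2, which does not hold.

False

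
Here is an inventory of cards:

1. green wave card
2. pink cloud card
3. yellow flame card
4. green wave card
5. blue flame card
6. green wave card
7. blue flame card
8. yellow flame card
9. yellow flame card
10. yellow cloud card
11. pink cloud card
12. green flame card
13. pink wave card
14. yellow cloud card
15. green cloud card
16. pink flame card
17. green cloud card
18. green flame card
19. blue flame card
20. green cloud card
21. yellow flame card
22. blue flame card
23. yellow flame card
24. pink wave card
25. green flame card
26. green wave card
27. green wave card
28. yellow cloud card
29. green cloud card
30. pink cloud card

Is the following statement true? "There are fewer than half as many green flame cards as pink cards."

False

green flame cards: 3.
pink cards: 6.
The claim requires 2 × 3 = 6 < 6, which does not hold.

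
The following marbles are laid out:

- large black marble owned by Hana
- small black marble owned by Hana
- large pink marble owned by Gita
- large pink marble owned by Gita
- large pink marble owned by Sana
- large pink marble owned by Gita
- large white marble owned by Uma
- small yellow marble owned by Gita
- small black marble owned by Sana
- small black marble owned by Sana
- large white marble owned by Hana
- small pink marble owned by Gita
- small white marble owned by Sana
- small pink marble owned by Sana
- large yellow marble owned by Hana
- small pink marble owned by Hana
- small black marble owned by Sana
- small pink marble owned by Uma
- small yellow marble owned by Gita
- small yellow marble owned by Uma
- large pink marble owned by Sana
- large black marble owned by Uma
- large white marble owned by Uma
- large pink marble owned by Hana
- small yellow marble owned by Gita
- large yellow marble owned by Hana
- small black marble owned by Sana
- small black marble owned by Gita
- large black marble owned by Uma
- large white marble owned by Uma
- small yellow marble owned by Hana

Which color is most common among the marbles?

Counts by color: pink 10, black 9, yellow 7, white 5.
The maximum is 10, held uniquely by pink.

pink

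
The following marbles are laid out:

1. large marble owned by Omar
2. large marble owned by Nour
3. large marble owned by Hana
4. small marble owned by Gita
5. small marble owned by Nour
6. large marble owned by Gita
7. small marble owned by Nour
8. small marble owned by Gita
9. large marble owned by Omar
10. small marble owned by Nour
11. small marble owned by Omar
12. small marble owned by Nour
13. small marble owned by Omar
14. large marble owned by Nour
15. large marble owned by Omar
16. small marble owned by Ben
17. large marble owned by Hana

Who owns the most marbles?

Counts by owner: Nour→6, Omar→5, Gita→3, Hana→2, Ben→1.
The maximum is 6, held uniquely by Nour.

Nour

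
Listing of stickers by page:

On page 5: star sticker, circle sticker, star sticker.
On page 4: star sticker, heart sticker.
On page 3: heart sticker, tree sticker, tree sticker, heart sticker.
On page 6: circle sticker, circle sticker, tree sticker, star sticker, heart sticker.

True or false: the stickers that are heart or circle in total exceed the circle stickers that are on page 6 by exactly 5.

There are 7 stickers that are heart or circle.
There are 2 circle stickers on page 6.
The claim requires 7 − 2 (= 5) to equal 5, which holds.

True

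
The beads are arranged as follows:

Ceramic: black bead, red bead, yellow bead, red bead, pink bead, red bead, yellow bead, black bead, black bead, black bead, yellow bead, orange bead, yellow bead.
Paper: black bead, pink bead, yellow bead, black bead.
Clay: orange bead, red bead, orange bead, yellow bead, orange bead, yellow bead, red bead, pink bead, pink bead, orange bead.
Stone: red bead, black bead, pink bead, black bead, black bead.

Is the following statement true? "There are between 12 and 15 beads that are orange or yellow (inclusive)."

beads that are orange or yellow: 12.
The claim requires 12 ≤ 12 ≤ 15, which holds.

True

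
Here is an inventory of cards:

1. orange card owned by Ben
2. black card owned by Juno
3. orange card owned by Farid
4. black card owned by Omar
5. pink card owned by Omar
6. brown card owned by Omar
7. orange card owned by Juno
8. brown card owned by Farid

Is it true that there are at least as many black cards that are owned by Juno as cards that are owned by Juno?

|black cards owned by Juno| = 1.
|cards owned by Juno| = 2.
The claim requires 1 ≥ 2, which does not hold.

False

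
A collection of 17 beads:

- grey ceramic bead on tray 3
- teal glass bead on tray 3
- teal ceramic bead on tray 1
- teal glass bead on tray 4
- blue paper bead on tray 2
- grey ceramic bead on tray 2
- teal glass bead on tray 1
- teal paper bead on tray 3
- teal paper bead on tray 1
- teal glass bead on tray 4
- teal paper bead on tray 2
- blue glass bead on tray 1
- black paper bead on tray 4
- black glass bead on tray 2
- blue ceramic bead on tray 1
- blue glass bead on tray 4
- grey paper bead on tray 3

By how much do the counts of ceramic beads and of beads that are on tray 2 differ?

0

ceramic beads: 4. beads on tray 2: 4.
|4 − 4| = 4 − 4 = 0.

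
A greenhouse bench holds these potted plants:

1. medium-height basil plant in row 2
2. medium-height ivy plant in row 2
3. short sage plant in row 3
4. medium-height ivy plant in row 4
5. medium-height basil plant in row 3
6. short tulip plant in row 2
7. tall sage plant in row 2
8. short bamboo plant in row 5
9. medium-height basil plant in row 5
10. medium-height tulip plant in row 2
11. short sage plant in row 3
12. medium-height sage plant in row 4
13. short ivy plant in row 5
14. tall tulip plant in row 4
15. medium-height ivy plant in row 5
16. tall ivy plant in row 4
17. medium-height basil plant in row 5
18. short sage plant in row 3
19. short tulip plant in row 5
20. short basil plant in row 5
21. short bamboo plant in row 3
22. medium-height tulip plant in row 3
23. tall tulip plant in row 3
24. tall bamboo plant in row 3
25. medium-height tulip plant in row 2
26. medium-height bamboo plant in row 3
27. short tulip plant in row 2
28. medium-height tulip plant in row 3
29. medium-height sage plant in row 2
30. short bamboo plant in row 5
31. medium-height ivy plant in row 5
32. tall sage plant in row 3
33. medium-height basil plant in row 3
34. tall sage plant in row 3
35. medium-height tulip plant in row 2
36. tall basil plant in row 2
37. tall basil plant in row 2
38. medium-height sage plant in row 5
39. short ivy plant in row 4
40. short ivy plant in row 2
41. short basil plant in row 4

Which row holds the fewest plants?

Counts by row: row 3→13, row 2→12, row 5→10, row 4→6.
The minimum is 6, held uniquely by row 4.

row 4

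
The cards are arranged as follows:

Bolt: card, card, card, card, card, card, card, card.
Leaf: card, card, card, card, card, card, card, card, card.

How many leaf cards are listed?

9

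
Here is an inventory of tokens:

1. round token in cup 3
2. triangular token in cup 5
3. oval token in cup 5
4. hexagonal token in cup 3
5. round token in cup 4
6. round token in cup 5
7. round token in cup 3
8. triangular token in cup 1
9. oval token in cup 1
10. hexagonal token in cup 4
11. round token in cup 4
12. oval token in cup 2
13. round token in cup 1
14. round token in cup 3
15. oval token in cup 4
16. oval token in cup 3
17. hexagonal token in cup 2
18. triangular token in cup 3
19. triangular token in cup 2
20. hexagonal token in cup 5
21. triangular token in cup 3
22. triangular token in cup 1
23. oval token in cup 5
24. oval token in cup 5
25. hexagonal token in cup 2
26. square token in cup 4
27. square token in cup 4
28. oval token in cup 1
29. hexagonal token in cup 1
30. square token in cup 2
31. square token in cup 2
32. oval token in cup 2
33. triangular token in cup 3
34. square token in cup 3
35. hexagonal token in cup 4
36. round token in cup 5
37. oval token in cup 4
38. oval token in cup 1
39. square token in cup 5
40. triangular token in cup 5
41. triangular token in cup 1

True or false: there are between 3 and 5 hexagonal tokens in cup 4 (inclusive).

False

hexagonal tokens in cup 4: 2.
The claim requires 3 ≤ 2 ≤ 5, which does not hold.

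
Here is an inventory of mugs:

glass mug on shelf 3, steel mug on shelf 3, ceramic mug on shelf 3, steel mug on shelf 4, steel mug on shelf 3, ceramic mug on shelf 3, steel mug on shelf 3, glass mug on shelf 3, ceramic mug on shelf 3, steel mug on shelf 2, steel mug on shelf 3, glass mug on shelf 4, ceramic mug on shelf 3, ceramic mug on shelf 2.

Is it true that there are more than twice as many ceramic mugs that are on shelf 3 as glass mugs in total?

There are 4 ceramic mugs on shelf 3.
There are 3 glass mugs.
The claim requires 4 > 2 × 3 = 6, which does not hold.

False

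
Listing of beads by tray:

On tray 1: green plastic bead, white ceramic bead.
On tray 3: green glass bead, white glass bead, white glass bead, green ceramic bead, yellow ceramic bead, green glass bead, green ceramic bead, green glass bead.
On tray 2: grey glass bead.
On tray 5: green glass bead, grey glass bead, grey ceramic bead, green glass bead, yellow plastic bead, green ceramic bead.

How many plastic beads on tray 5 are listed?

1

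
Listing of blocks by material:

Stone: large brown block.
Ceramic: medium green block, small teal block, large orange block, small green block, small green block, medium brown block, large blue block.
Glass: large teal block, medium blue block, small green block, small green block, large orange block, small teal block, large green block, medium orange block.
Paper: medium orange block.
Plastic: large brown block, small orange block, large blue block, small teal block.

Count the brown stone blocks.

1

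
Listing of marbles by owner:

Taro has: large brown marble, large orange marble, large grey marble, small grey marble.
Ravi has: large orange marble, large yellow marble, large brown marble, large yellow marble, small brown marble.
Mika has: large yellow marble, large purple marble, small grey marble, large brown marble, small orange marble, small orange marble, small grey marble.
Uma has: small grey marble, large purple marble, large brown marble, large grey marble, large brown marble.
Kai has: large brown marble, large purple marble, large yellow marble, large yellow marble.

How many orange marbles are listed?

4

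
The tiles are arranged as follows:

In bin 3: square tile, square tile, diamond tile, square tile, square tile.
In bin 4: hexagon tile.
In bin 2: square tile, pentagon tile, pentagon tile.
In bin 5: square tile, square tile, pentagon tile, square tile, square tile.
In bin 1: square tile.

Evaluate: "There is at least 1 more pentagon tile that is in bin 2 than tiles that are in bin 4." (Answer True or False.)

|pentagon tiles in bin 2| = 2.
|tiles in bin 4| = 1.
The claim requires 2 − 1 = 1 ≥ 1, which holds.

True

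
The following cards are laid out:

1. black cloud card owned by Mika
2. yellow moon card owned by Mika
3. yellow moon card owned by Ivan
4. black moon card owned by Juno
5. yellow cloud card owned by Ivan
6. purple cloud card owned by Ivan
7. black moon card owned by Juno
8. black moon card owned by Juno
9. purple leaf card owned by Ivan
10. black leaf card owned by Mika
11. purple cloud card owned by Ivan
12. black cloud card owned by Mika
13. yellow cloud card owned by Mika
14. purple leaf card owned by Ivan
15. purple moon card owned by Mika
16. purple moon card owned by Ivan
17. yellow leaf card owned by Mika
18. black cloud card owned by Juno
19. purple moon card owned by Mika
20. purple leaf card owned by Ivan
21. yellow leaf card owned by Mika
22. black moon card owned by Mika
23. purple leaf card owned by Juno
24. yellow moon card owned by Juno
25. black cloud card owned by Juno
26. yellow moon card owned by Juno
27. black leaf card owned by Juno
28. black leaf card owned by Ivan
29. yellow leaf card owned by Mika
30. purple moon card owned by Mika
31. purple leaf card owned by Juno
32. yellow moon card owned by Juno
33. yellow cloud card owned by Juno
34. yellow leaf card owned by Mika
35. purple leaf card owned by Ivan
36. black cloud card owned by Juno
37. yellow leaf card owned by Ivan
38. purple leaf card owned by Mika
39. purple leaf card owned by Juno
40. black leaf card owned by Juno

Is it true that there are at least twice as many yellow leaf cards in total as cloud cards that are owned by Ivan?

False

|yellow leaf cards| = 5.
|cloud cards owned by Ivan| = 3.
The claim requires 5 ≥ 2 × 3 = 6, which does not hold.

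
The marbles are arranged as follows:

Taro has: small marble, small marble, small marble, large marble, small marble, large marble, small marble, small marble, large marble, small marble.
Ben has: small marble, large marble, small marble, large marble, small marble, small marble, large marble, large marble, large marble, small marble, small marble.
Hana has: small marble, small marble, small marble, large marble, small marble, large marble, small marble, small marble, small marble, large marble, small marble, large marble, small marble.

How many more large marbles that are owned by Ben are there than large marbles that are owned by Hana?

large marbles owned by Ben: 5.
large marbles owned by Hana: 4.
5 − 4 = 1.

1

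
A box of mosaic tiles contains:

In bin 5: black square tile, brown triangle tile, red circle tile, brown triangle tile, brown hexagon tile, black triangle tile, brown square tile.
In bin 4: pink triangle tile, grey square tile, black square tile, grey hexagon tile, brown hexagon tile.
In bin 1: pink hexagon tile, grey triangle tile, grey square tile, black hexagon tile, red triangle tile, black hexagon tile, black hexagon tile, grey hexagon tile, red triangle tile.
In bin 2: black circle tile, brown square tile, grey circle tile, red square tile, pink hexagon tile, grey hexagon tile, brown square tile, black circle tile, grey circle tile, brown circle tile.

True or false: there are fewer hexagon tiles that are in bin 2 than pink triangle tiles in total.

There are 2 hexagon tiles in bin 2.
There is 1 pink triangle tile.
The claim requires 2 < 1, which does not hold.

False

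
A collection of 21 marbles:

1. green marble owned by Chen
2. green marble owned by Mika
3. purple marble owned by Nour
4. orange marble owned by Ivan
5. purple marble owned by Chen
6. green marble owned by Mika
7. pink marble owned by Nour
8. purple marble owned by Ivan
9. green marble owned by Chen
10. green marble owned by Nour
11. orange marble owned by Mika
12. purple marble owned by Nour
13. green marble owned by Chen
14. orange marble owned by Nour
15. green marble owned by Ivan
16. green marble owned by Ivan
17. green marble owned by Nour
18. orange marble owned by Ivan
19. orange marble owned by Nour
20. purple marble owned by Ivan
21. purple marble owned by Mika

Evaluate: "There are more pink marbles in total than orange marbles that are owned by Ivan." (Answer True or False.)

pink marbles: 1.
orange marbles owned by Ivan: 2.
The claim requires 1 > 2, which does not hold.

False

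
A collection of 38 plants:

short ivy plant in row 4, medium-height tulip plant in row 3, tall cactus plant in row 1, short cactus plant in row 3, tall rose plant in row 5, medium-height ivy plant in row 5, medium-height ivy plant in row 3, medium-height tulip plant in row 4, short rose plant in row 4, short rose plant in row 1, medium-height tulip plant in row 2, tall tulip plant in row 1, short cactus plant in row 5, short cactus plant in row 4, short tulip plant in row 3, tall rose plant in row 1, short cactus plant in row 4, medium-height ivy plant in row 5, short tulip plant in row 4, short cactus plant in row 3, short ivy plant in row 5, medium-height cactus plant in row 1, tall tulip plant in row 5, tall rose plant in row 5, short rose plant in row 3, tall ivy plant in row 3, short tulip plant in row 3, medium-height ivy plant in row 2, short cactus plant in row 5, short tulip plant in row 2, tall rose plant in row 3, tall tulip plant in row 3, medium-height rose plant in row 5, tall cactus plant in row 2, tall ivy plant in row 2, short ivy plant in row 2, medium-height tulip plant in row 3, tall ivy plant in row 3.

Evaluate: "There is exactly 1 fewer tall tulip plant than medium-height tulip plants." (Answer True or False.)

True

|tall tulip plants| = 3.
|medium-height tulip plants| = 4.
The claim requires 4 − 3 (= 1) to equal 1, which holds.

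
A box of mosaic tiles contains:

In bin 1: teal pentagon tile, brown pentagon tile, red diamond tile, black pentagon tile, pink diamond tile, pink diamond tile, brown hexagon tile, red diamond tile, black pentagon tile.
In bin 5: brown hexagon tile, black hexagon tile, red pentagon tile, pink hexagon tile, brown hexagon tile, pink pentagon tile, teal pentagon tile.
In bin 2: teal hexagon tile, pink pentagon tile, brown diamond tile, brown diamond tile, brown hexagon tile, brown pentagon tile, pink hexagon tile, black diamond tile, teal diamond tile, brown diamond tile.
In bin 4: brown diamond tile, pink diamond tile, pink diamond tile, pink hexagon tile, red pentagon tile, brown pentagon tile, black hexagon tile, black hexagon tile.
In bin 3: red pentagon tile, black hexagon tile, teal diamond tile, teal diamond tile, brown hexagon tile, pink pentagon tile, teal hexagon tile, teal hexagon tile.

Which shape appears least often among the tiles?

Counts by shape: hexagon 15, diamond 14, pentagon 13.
The minimum is 13, held uniquely by pentagon.

pentagon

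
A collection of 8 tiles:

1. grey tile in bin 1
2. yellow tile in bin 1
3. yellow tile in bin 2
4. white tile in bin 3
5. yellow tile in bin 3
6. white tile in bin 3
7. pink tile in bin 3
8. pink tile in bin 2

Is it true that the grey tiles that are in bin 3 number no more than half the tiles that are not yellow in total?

|grey tiles in bin 3| = 0.
|tiles that are not yellow| = 5.
The claim requires 2 × 0 = 0 ≤ 5, which holds.

True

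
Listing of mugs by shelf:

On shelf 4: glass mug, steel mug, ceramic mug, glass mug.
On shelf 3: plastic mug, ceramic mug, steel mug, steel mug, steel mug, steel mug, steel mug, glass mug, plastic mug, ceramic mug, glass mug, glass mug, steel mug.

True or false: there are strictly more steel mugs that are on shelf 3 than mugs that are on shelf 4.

True

steel mugs on shelf 3: 6.
mugs on shelf 4: 4.
The claim requires 6 > 4, which holds.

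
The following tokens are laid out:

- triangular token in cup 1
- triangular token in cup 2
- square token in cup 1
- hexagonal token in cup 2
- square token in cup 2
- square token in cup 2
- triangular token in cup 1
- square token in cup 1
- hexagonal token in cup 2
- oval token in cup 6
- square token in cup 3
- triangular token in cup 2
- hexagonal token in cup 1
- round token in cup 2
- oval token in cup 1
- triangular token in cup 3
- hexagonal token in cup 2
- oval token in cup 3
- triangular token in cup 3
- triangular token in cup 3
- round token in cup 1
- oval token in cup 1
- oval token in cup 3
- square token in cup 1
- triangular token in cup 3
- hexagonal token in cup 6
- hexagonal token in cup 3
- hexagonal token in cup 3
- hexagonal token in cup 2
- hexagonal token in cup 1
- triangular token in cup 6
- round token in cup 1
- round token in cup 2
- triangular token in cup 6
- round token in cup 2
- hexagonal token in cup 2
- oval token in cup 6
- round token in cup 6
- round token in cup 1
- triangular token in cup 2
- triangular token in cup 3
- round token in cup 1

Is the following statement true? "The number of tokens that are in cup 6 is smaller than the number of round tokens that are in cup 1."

tokens in cup 6: 6.
round tokens in cup 1: 4.
The claim requires 6 < 4, which does not hold.

False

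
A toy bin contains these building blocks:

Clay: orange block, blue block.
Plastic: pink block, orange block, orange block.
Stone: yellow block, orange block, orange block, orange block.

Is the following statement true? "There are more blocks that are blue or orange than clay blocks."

blocks that are blue or orange: 7.
clay blocks: 2.
The claim requires 7 > 2, which holds.

True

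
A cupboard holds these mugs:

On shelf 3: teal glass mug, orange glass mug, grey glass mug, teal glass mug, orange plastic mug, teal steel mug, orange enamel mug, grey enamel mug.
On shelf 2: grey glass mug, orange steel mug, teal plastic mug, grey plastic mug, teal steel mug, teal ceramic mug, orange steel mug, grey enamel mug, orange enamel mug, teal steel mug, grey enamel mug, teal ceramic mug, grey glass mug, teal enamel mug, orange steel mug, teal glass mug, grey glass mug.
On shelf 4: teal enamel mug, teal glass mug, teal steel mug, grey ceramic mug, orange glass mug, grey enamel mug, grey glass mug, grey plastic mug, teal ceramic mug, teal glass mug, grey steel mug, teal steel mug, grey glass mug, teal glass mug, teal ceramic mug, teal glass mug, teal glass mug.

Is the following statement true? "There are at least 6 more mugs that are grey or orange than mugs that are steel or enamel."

False

|mugs that are grey or orange| = 22.
|mugs that are steel or enamel| = 17.
The claim requires 22 − 17 = 5 ≥ 6, which does not hold.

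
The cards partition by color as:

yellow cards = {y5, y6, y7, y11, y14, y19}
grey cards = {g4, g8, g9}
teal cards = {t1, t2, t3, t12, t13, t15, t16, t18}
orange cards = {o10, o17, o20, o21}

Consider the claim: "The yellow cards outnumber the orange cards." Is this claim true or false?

True

|yellow cards| = 6.
|orange cards| = 4.
The claim requires 6 > 4, which holds.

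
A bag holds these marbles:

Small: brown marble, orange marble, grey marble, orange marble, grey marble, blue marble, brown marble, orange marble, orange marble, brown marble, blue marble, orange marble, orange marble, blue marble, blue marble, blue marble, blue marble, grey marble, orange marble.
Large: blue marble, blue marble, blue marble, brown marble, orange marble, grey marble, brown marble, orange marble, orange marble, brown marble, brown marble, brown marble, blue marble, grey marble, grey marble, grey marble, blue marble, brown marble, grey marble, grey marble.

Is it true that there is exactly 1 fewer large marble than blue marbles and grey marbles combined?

False

There are 20 large marbles.
blue marbles: 11; grey marbles: 9; combined: 11 + 9 = 20.
The claim requires 20 − 20 (= 0) to equal 1, which does not hold.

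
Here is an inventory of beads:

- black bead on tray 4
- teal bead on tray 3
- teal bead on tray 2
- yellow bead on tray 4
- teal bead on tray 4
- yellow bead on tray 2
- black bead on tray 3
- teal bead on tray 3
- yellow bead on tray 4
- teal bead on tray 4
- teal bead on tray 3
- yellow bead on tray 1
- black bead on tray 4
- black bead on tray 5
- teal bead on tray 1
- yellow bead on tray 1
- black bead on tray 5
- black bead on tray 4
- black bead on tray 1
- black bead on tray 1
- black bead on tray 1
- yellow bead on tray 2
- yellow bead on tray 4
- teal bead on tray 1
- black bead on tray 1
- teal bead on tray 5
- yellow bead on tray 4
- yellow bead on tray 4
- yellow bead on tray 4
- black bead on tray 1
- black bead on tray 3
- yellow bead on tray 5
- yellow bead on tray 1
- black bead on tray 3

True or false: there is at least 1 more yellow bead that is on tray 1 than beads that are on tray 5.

False

|yellow beads on tray 1| = 3.
|beads on tray 5| = 4.
The claim requires 3 − 4 = -1 ≥ 1, which does not hold.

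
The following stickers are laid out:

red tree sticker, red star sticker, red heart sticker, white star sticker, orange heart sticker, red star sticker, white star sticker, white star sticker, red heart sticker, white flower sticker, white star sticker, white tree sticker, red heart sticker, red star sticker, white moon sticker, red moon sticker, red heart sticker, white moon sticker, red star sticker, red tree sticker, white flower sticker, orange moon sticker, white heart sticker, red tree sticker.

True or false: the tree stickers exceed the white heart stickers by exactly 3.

tree stickers: 4.
white heart stickers: 1.
The claim requires 4 − 1 (= 3) to equal 3, which holds.

True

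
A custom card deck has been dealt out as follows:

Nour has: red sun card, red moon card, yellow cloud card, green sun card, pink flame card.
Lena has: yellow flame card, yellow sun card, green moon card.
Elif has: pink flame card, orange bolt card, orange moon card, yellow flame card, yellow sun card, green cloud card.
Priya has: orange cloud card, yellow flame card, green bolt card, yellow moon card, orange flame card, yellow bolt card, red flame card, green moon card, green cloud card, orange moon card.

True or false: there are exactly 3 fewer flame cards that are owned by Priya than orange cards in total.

False

|flame cards owned by Priya| = 3.
|orange cards| = 5.
The claim requires 5 − 3 (= 2) to equal 3, which does not hold.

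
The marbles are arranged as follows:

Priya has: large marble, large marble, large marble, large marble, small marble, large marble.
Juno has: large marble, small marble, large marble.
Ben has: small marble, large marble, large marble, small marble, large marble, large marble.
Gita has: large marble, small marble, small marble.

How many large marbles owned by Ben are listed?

4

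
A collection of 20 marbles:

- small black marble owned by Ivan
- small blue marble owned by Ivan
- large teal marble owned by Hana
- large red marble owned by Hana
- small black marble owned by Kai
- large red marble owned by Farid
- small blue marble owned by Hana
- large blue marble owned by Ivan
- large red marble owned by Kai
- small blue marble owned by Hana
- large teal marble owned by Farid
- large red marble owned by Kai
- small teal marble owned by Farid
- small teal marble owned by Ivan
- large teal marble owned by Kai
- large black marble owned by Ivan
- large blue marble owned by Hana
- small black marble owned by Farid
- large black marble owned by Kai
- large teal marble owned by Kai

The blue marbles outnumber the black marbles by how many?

0

blue marbles: 5.
black marbles: 5.
5 − 5 = 0.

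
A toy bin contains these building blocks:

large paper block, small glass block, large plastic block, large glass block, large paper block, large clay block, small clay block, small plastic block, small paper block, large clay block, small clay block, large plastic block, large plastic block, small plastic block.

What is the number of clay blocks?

4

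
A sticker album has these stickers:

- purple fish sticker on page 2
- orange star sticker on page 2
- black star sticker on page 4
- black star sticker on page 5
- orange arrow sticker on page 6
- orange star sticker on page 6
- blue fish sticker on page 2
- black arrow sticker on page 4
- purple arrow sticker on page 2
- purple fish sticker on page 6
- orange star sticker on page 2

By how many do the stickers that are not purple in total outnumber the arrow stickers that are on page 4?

stickers that are not purple: 8.
arrow stickers on page 4: 1.
8 − 1 = 7.

7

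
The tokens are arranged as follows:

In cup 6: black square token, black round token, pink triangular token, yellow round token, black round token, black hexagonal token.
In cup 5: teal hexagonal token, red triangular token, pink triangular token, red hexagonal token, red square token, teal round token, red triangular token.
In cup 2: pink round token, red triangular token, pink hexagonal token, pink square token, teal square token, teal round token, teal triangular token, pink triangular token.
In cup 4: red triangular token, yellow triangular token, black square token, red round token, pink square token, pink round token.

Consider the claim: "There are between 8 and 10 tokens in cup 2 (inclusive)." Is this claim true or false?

True

There are 8 tokens in cup 2.
The claim requires 8 ≤ 8 ≤ 10, which holds.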